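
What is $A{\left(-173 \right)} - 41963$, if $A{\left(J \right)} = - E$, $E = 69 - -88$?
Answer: $-42120$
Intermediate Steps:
$E = 157$ ($E = 69 + 88 = 157$)
$A{\left(J \right)} = -157$ ($A{\left(J \right)} = \left(-1\right) 157 = -157$)
$A{\left(-173 \right)} - 41963 = -157 - 41963 = -42120$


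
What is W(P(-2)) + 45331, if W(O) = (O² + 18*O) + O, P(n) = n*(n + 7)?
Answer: 45241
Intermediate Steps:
P(n) = n*(7 + n)
W(O) = O² + 19*O
W(P(-2)) + 45331 = (-2*(7 - 2))*(19 - 2*(7 - 2)) + 45331 = (-2*5)*(19 - 2*5) + 45331 = -10*(19 - 10) + 45331 = -10*9 + 45331 = -90 + 45331 = 45241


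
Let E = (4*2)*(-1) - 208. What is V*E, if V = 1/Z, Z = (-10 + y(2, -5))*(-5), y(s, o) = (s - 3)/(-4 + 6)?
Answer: -144/35 ≈ -4.1143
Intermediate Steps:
y(s, o) = -3/2 + s/2 (y(s, o) = (-3 + s)/2 = (-3 + s)*(½) = -3/2 + s/2)
Z = 105/2 (Z = (-10 + (-3/2 + (½)*2))*(-5) = (-10 + (-3/2 + 1))*(-5) = (-10 - ½)*(-5) = -21/2*(-5) = 105/2 ≈ 52.500)
E = -216 (E = 8*(-1) - 208 = -8 - 208 = -216)
V = 2/105 (V = 1/(105/2) = 2/105 ≈ 0.019048)
V*E = (2/105)*(-216) = -144/35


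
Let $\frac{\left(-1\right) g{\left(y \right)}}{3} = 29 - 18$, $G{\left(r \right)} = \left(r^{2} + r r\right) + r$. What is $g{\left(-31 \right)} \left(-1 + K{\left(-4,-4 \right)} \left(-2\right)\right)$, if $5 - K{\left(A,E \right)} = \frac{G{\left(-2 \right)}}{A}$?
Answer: $462$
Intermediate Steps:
$G{\left(r \right)} = r + 2 r^{2}$ ($G{\left(r \right)} = \left(r^{2} + r^{2}\right) + r = 2 r^{2} + r = r + 2 r^{2}$)
$K{\left(A,E \right)} = 5 - \frac{6}{A}$ ($K{\left(A,E \right)} = 5 - \frac{\left(-2\right) \left(1 + 2 \left(-2\right)\right)}{A} = 5 - \frac{\left(-2\right) \left(1 - 4\right)}{A} = 5 - \frac{\left(-2\right) \left(-3\right)}{A} = 5 - \frac{6}{A}$)
$g{\left(y \right)} = -33$ ($g{\left(y \right)} = - 3 \left(29 - 18\right) = \left(-3\right) 11 = -33$)
$g{\left(-31 \right)} \left(-1 + K{\left(-4,-4 \right)} \left(-2\right)\right) = - 33 \left(-1 + \left(5 - \frac{6}{-4}\right) \left(-2\right)\right) = - 33 \left(-1 + \left(5 - - \frac{3}{2}\right) \left(-2\right)\right) = - 33 \left(-1 + \left(5 + \frac{3}{2}\right) \left(-2\right)\right) = - 33 \left(-1 + \frac{13}{2} \left(-2\right)\right) = - 33 \left(-1 - 13\right) = \left(-33\right) \left(-14\right) = 462$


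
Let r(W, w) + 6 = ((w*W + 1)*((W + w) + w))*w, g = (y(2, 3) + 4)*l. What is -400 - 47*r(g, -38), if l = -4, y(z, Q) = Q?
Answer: -197817478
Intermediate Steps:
g = -28 (g = (3 + 4)*(-4) = 7*(-4) = -28)
r(W, w) = -6 + w*(1 + W*w)*(W + 2*w) (r(W, w) = -6 + ((w*W + 1)*((W + w) + w))*w = -6 + ((W*w + 1)*(W + 2*w))*w = -6 + ((1 + W*w)*(W + 2*w))*w = -6 + w*(1 + W*w)*(W + 2*w))
-400 - 47*r(g, -38) = -400 - 47*(-6 + 2*(-38)² - 28*(-38) + (-28)²*(-38)² + 2*(-28)*(-38)³) = -400 - 47*(-6 + 2*1444 + 1064 + 784*1444 + 2*(-28)*(-54872)) = -400 - 47*(-6 + 2888 + 1064 + 1132096 + 3072832) = -400 - 47*4208874 = -400 - 197817078 = -197817478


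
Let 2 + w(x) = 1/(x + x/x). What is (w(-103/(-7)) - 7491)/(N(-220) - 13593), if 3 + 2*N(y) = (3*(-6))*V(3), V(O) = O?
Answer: 274741/499455 ≈ 0.55008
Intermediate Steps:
w(x) = -2 + 1/(1 + x) (w(x) = -2 + 1/(x + x/x) = -2 + 1/(x + 1) = -2 + 1/(1 + x))
N(y) = -57/2 (N(y) = -3/2 + ((3*(-6))*3)/2 = -3/2 + (-18*3)/2 = -3/2 + (½)*(-54) = -3/2 - 27 = -57/2)
(w(-103/(-7)) - 7491)/(N(-220) - 13593) = ((-1 - (-206)/(-7))/(1 - 103/(-7)) - 7491)/(-57/2 - 13593) = ((-1 - (-206)*(-1)/7)/(1 - 103*(-⅐)) - 7491)/(-27243/2) = ((-1 - 2*103/7)/(1 + 103/7) - 7491)*(-2/27243) = ((-1 - 206/7)/(110/7) - 7491)*(-2/27243) = ((7/110)*(-213/7) - 7491)*(-2/27243) = (-213/110 - 7491)*(-2/27243) = -824223/110*(-2/27243) = 274741/499455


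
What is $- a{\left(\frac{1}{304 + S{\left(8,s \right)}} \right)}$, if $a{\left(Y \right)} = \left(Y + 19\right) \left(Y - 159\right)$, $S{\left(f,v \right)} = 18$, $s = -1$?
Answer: $\frac{313274443}{103684} \approx 3021.4$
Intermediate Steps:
$a{\left(Y \right)} = \left(-159 + Y\right) \left(19 + Y\right)$ ($a{\left(Y \right)} = \left(19 + Y\right) \left(-159 + Y\right) = \left(-159 + Y\right) \left(19 + Y\right)$)
$- a{\left(\frac{1}{304 + S{\left(8,s \right)}} \right)} = - (-3021 + \left(\frac{1}{304 + 18}\right)^{2} - \frac{140}{304 + 18}) = - (-3021 + \left(\frac{1}{322}\right)^{2} - \frac{140}{322}) = - (-3021 + \left(\frac{1}{322}\right)^{2} - \frac{10}{23}) = - (-3021 + \frac{1}{103684} - \frac{10}{23}) = \left(-1\right) \left(- \frac{313274443}{103684}\right) = \frac{313274443}{103684}$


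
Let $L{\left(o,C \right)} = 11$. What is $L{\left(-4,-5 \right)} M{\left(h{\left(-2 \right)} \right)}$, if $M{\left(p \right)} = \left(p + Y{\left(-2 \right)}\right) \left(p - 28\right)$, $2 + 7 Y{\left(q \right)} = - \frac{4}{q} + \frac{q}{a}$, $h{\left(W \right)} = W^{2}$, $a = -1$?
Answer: $- \frac{7920}{7} \approx -1131.4$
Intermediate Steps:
$Y{\left(q \right)} = - \frac{2}{7} - \frac{4}{7 q} - \frac{q}{7}$ ($Y{\left(q \right)} = - \frac{2}{7} + \frac{- \frac{4}{q} + \frac{q}{-1}}{7} = - \frac{2}{7} + \frac{- \frac{4}{q} + q \left(-1\right)}{7} = - \frac{2}{7} + \frac{- \frac{4}{q} - q}{7} = - \frac{2}{7} + \frac{- q - \frac{4}{q}}{7} = - \frac{2}{7} - \left(\frac{q}{7} + \frac{4}{7 q}\right) = - \frac{2}{7} - \frac{4}{7 q} - \frac{q}{7}$)
$M{\left(p \right)} = \left(-28 + p\right) \left(\frac{2}{7} + p\right)$ ($M{\left(p \right)} = \left(p + \frac{-4 - 2 \left(-2 - -2\right)}{7 \left(-2\right)}\right) \left(p - 28\right) = \left(p + \frac{1}{7} \left(- \frac{1}{2}\right) \left(-4 - 2 \left(-2 + 2\right)\right)\right) \left(-28 + p\right) = \left(p + \frac{1}{7} \left(- \frac{1}{2}\right) \left(-4 - 0\right)\right) \left(-28 + p\right) = \left(p + \frac{1}{7} \left(- \frac{1}{2}\right) \left(-4 + 0\right)\right) \left(-28 + p\right) = \left(p + \frac{1}{7} \left(- \frac{1}{2}\right) \left(-4\right)\right) \left(-28 + p\right) = \left(p + \frac{2}{7}\right) \left(-28 + p\right) = \left(\frac{2}{7} + p\right) \left(-28 + p\right) = \left(-28 + p\right) \left(\frac{2}{7} + p\right)$)
$L{\left(-4,-5 \right)} M{\left(h{\left(-2 \right)} \right)} = 11 \left(-8 + \left(\left(-2\right)^{2}\right)^{2} - \frac{194 \left(-2\right)^{2}}{7}\right) = 11 \left(-8 + 4^{2} - \frac{776}{7}\right) = 11 \left(-8 + 16 - \frac{776}{7}\right) = 11 \left(- \frac{720}{7}\right) = - \frac{7920}{7}$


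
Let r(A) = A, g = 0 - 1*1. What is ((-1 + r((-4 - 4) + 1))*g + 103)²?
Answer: 12321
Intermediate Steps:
g = -1 (g = 0 - 1 = -1)
((-1 + r((-4 - 4) + 1))*g + 103)² = ((-1 + ((-4 - 4) + 1))*(-1) + 103)² = ((-1 + (-8 + 1))*(-1) + 103)² = ((-1 - 7)*(-1) + 103)² = (-8*(-1) + 103)² = (8 + 103)² = 111² = 12321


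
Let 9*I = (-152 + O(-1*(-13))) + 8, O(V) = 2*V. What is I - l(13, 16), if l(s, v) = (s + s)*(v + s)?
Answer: -6904/9 ≈ -767.11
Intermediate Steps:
I = -118/9 (I = ((-152 + 2*(-1*(-13))) + 8)/9 = ((-152 + 2*13) + 8)/9 = ((-152 + 26) + 8)/9 = (-126 + 8)/9 = (⅑)*(-118) = -118/9 ≈ -13.111)
l(s, v) = 2*s*(s + v) (l(s, v) = (2*s)*(s + v) = 2*s*(s + v))
I - l(13, 16) = -118/9 - 2*13*(13 + 16) = -118/9 - 2*13*29 = -118/9 - 1*754 = -118/9 - 754 = -6904/9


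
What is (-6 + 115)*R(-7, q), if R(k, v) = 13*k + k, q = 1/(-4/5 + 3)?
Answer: -10682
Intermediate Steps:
q = 5/11 (q = 1/(-4*1/5 + 3) = 1/(-4/5 + 3) = 1/(11/5) = 5/11 ≈ 0.45455)
R(k, v) = 14*k
(-6 + 115)*R(-7, q) = (-6 + 115)*(14*(-7)) = 109*(-98) = -10682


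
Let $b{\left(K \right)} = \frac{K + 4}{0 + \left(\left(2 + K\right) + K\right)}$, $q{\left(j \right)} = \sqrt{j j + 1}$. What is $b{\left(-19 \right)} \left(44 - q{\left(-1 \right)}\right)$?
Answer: $\frac{55}{3} - \frac{5 \sqrt{2}}{12} \approx 17.744$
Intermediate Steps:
$q{\left(j \right)} = \sqrt{1 + j^{2}}$ ($q{\left(j \right)} = \sqrt{j^{2} + 1} = \sqrt{1 + j^{2}}$)
$b{\left(K \right)} = \frac{4 + K}{2 + 2 K}$ ($b{\left(K \right)} = \frac{4 + K}{0 + \left(2 + 2 K\right)} = \frac{4 + K}{2 + 2 K}$)
$b{\left(-19 \right)} \left(44 - q{\left(-1 \right)}\right) = \frac{4 - 19}{2 \left(1 - 19\right)} \left(44 - \sqrt{1 + \left(-1\right)^{2}}\right) = \frac{1}{2} \frac{1}{-18} \left(-15\right) \left(44 - \sqrt{1 + 1}\right) = \frac{1}{2} \left(- \frac{1}{18}\right) \left(-15\right) \left(44 - \sqrt{2}\right) = \frac{5 \left(44 - \sqrt{2}\right)}{12} = \frac{55}{3} - \frac{5 \sqrt{2}}{12}$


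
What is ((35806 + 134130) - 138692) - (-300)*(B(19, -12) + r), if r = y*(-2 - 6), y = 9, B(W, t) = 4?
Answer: 10844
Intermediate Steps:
r = -72 (r = 9*(-2 - 6) = 9*(-8) = -72)
((35806 + 134130) - 138692) - (-300)*(B(19, -12) + r) = ((35806 + 134130) - 138692) - (-300)*(4 - 72) = (169936 - 138692) - (-300)*(-68) = 31244 - 1*20400 = 31244 - 20400 = 10844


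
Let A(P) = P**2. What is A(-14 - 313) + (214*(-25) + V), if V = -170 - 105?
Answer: 101304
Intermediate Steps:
V = -275
A(-14 - 313) + (214*(-25) + V) = (-14 - 313)**2 + (214*(-25) - 275) = (-327)**2 + (-5350 - 275) = 106929 - 5625 = 101304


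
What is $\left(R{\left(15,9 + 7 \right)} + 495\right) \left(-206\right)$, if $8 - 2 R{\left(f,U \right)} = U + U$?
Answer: $-99498$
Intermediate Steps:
$R{\left(f,U \right)} = 4 - U$ ($R{\left(f,U \right)} = 4 - \frac{U + U}{2} = 4 - \frac{2 U}{2} = 4 - U$)
$\left(R{\left(15,9 + 7 \right)} + 495\right) \left(-206\right) = \left(\left(4 - \left(9 + 7\right)\right) + 495\right) \left(-206\right) = \left(\left(4 - 16\right) + 495\right) \left(-206\right) = \left(-12 + 495\right) \left(-206\right) = 483 \left(-206\right) = -99498$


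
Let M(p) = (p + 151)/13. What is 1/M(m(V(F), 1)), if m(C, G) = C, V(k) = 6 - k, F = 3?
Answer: 13/154 ≈ 0.084416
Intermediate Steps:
M(p) = 151/13 + p/13 (M(p) = (151 + p)*(1/13) = 151/13 + p/13)
1/M(m(V(F), 1)) = 1/(151/13 + (6 - 1*3)/13) = 1/(151/13 + (6 - 3)/13) = 1/(151/13 + (1/13)*3) = 1/(151/13 + 3/13) = 1/(154/13) = 13/154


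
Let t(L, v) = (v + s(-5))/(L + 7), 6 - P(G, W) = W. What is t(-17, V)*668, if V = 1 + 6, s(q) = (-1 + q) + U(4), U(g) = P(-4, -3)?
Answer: -668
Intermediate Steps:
P(G, W) = 6 - W
U(g) = 9 (U(g) = 6 - 1*(-3) = 6 + 3 = 9)
s(q) = 8 + q (s(q) = (-1 + q) + 9 = 8 + q)
V = 7
t(L, v) = (3 + v)/(7 + L) (t(L, v) = (v + (8 - 5))/(L + 7) = (v + 3)/(7 + L) = (3 + v)/(7 + L))
t(-17, V)*668 = ((3 + 7)/(7 - 17))*668 = (10/(-10))*668 = -⅒*10*668 = -1*668 = -668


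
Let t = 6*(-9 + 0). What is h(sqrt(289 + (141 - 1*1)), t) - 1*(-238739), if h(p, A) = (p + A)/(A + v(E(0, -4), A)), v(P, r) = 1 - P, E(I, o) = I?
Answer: 12653221/53 - sqrt(429)/53 ≈ 2.3874e+5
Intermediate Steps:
t = -54 (t = 6*(-9) = -54)
h(p, A) = (A + p)/(1 + A) (h(p, A) = (p + A)/(A + (1 - 1*0)) = (A + p)/(A + (1 + 0)) = (A + p)/(A + 1) = (A + p)/(1 + A))
h(sqrt(289 + (141 - 1*1)), t) - 1*(-238739) = (-54 + sqrt(289 + (141 - 1*1)))/(1 - 54) - 1*(-238739) = (-54 + sqrt(289 + (141 - 1)))/(-53) + 238739 = -(-54 + sqrt(289 + 140))/53 + 238739 = -(-54 + sqrt(429))/53 + 238739 = (54/53 - sqrt(429)/53) + 238739 = 12653221/53 - sqrt(429)/53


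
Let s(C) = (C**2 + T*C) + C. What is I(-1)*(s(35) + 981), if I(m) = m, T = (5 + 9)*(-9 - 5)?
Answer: 4619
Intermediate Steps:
T = -196 (T = 14*(-14) = -196)
s(C) = C**2 - 195*C (s(C) = (C**2 - 196*C) + C = C**2 - 195*C)
I(-1)*(s(35) + 981) = -(35*(-195 + 35) + 981) = -(35*(-160) + 981) = -(-5600 + 981) = -1*(-4619) = 4619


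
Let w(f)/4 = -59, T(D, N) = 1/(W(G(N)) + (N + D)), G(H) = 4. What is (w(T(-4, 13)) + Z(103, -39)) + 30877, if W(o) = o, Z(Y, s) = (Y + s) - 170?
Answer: 30535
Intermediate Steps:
Z(Y, s) = -170 + Y + s
T(D, N) = 1/(4 + D + N) (T(D, N) = 1/(4 + (N + D)) = 1/(4 + (D + N)) = 1/(4 + D + N))
w(f) = -236 (w(f) = 4*(-59) = -236)
(w(T(-4, 13)) + Z(103, -39)) + 30877 = (-236 + (-170 + 103 - 39)) + 30877 = (-236 - 106) + 30877 = -342 + 30877 = 30535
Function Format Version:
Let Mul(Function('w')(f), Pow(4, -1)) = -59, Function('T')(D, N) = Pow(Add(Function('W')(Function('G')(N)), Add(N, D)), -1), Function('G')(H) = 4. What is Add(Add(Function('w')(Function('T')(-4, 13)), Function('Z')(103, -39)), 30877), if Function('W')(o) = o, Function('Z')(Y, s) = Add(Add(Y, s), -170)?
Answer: 30535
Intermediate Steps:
Function('Z')(Y, s) = Add(-170, Y, s)
Function('T')(D, N) = Pow(Add(4, D, N), -1) (Function('T')(D, N) = Pow(Add(4, Add(N, D)), -1) = Pow(Add(4, Add(D, N)), -1) = Pow(Add(4, D, N), -1))
Function('w')(f) = -236 (Function('w')(f) = Mul(4, -59) = -236)
Add(Add(Function('w')(Function('T')(-4, 13)), Function('Z')(103, -39)), 30877) = Add(Add(-236, Add(-170, 103, -39)), 30877) = Add(Add(-236, -106), 30877) = Add(-342, 30877) = 30535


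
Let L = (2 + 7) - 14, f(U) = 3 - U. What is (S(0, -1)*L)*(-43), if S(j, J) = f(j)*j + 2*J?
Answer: -430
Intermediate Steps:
L = -5 (L = 9 - 14 = -5)
S(j, J) = 2*J + j*(3 - j) (S(j, J) = (3 - j)*j + 2*J = j*(3 - j) + 2*J = 2*J + j*(3 - j))
(S(0, -1)*L)*(-43) = ((2*(-1) - 1*0*(-3 + 0))*(-5))*(-43) = ((-2 - 1*0*(-3))*(-5))*(-43) = ((-2 + 0)*(-5))*(-43) = -2*(-5)*(-43) = 10*(-43) = -430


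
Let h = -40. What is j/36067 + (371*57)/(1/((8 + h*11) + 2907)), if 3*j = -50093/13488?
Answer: 76384070893141507/1459415088 ≈ 5.2339e+7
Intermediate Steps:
j = -50093/40464 (j = (-50093/13488)/3 = (-50093*1/13488)/3 = (1/3)*(-50093/13488) = -50093/40464 ≈ -1.2380)
j/36067 + (371*57)/(1/((8 + h*11) + 2907)) = -50093/40464/36067 + (371*57)/(1/((8 - 40*11) + 2907)) = -50093/40464*1/36067 + 21147/(1/((8 - 440) + 2907)) = -50093/1459415088 + 21147/(1/(-432 + 2907)) = -50093/1459415088 + 21147/(1/2475) = -50093/1459415088 + 21147*2475 = -50093/1459415088 + 52338825 = 76384070893141507/1459415088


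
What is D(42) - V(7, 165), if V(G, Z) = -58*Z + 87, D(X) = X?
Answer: 9525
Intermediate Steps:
V(G, Z) = 87 - 58*Z
D(42) - V(7, 165) = 42 - (87 - 58*165) = 42 - (87 - 9570) = 42 - 1*(-9483) = 42 + 9483 = 9525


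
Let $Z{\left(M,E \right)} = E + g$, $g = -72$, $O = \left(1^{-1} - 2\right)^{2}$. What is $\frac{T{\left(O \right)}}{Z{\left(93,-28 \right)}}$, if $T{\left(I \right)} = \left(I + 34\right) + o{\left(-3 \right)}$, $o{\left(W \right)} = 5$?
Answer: $- \frac{2}{5} \approx -0.4$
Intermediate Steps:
$O = 1$ ($O = \left(1 - 2\right)^{2} = \left(-1\right)^{2} = 1$)
$Z{\left(M,E \right)} = -72 + E$ ($Z{\left(M,E \right)} = E - 72 = -72 + E$)
$T{\left(I \right)} = 39 + I$ ($T{\left(I \right)} = \left(I + 34\right) + 5 = \left(34 + I\right) + 5 = 39 + I$)
$\frac{T{\left(O \right)}}{Z{\left(93,-28 \right)}} = \frac{39 + 1}{-72 - 28} = \frac{40}{-100} = 40 \left(- \frac{1}{100}\right) = - \frac{2}{5}$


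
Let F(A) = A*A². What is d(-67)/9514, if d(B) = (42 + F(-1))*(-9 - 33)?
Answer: -861/4757 ≈ -0.18100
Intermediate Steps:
F(A) = A³
d(B) = -1722 (d(B) = (42 + (-1)³)*(-9 - 33) = (42 - 1)*(-42) = 41*(-42) = -1722)
d(-67)/9514 = -1722/9514 = -1722*1/9514 = -861/4757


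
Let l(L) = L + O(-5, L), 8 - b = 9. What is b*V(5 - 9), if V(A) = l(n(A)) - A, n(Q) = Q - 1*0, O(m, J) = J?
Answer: 4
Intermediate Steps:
b = -1 (b = 8 - 1*9 = 8 - 9 = -1)
n(Q) = Q (n(Q) = Q + 0 = Q)
l(L) = 2*L (l(L) = L + L = 2*L)
V(A) = A (V(A) = 2*A - A = A)
b*V(5 - 9) = -(5 - 9) = -1*(-4) = 4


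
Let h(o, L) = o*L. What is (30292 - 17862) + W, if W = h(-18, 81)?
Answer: 10972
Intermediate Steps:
h(o, L) = L*o
W = -1458 (W = 81*(-18) = -1458)
(30292 - 17862) + W = (30292 - 17862) - 1458 = 12430 - 1458 = 10972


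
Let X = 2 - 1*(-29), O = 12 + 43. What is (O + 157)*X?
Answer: 6572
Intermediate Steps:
O = 55
X = 31 (X = 2 + 29 = 31)
(O + 157)*X = (55 + 157)*31 = 212*31 = 6572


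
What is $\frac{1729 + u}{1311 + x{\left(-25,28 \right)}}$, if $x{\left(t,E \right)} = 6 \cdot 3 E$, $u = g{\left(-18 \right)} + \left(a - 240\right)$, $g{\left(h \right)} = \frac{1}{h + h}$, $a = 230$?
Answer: $\frac{61883}{65340} \approx 0.94709$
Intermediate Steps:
$g{\left(h \right)} = \frac{1}{2 h}$
$u = - \frac{361}{36}$ ($u = \frac{1}{2 \left(-18\right)} + \left(230 - 240\right) = \frac{1}{2} \left(- \frac{1}{18}\right) + \left(230 - 240\right) = - \frac{1}{36} - 10 = - \frac{361}{36} \approx -10.028$)
$x{\left(t,E \right)} = 18 E$
$\frac{1729 + u}{1311 + x{\left(-25,28 \right)}} = \frac{1729 - \frac{361}{36}}{1311 + 18 \cdot 28} = \frac{61883}{36 \left(1311 + 504\right)} = \frac{61883}{36 \cdot 1815} = \frac{61883}{36} \cdot \frac{1}{1815} = \frac{61883}{65340}$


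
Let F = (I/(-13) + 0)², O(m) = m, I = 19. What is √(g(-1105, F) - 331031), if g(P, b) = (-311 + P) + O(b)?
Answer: I*√56183182/13 ≈ 576.58*I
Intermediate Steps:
F = 361/169 (F = (19/(-13) + 0)² = (19*(-1/13) + 0)² = (-19/13 + 0)² = (-19/13)² = 361/169 ≈ 2.1361)
g(P, b) = -311 + P + b (g(P, b) = (-311 + P) + b = -311 + P + b)
√(g(-1105, F) - 331031) = √((-311 - 1105 + 361/169) - 331031) = √(-238943/169 - 331031) = √(-56183182/169) = I*√56183182/13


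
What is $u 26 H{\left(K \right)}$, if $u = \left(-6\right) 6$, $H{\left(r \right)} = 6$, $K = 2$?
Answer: $-5616$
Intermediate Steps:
$u = -36$
$u 26 H{\left(K \right)} = \left(-36\right) 26 \cdot 6 = \left(-936\right) 6 = -5616$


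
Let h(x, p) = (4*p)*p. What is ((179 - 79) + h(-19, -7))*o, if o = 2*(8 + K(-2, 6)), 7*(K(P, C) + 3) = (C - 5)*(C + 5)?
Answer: 27232/7 ≈ 3890.3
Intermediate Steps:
h(x, p) = 4*p**2
K(P, C) = -3 + (-5 + C)*(5 + C)/7 (K(P, C) = -3 + ((C - 5)*(C + 5))/7 = -3 + ((-5 + C)*(5 + C))/7 = -3 + (-5 + C)*(5 + C)/7)
o = 92/7 (o = 2*(8 + (-46/7 + (1/7)*6**2)) = 2*(8 + (-46/7 + (1/7)*36)) = 2*(8 + (-46/7 + 36/7)) = 2*(8 - 10/7) = 2*(46/7) = 92/7 ≈ 13.143)
((179 - 79) + h(-19, -7))*o = ((179 - 79) + 4*(-7)**2)*(92/7) = (100 + 4*49)*(92/7) = (100 + 196)*(92/7) = 296*(92/7) = 27232/7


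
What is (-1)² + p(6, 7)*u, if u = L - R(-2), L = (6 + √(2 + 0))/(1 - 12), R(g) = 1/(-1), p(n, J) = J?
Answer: 46/11 - 7*√2/11 ≈ 3.2819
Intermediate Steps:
R(g) = -1
L = -6/11 - √2/11 (L = (6 + √2)/(-11) = (6 + √2)*(-1/11) = -6/11 - √2/11 ≈ -0.67402)
u = 5/11 - √2/11 (u = (-6/11 - √2/11) - 1*(-1) = (-6/11 - √2/11) + 1 = 5/11 - √2/11 ≈ 0.32598)
(-1)² + p(6, 7)*u = (-1)² + 7*(5/11 - √2/11) = 1 + (35/11 - 7*√2/11) = 46/11 - 7*√2/11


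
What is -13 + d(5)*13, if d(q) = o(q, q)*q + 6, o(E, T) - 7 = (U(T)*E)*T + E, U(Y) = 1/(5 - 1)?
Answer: 5005/4 ≈ 1251.3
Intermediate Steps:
U(Y) = 1/4
o(E, T) = 7 + E + E*T/4 (o(E, T) = 7 + ((E/4)*T + E) = 7 + (E*T/4 + E) = 7 + (E + E*T/4) = 7 + E + E*T/4)
d(q) = 6 + q*(7 + q + q**2/4) (d(q) = (7 + q + q*q/4)*q + 6 = (7 + q + q**2/4)*q + 6 = q*(7 + q + q**2/4) + 6 = 6 + q*(7 + q + q**2/4))
-13 + d(5)*13 = -13 + (6 + (1/4)*5*(28 + 5**2 + 4*5))*13 = -13 + (6 + (1/4)*5*(28 + 25 + 20))*13 = -13 + (6 + (1/4)*5*73)*13 = -13 + (6 + 365/4)*13 = -13 + (389/4)*13 = -13 + 5057/4 = 5005/4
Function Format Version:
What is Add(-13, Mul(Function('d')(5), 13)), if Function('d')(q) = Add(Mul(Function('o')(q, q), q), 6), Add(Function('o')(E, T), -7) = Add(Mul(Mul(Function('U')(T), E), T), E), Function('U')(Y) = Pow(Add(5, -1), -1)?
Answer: Rational(5005, 4) ≈ 1251.3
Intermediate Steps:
Function('U')(Y) = Rational(1, 4) (Function('U')(Y) = Pow(4, -1) = Rational(1, 4))
Function('o')(E, T) = Add(7, E, Mul(Rational(1, 4), E, T)) (Function('o')(E, T) = Add(7, Add(Mul(Mul(Rational(1, 4), E), T), E)) = Add(7, Add(Mul(Rational(1, 4), E, T), E)) = Add(7, Add(E, Mul(Rational(1, 4), E, T))) = Add(7, E, Mul(Rational(1, 4), E, T)))
Function('d')(q) = Add(6, Mul(q, Add(7, q, Mul(Rational(1, 4), Pow(q, 2))))) (Function('d')(q) = Add(Mul(Add(7, q, Mul(Rational(1, 4), q, q)), q), 6) = Add(Mul(Add(7, q, Mul(Rational(1, 4), Pow(q, 2))), q), 6) = Add(Mul(q, Add(7, q, Mul(Rational(1, 4), Pow(q, 2)))), 6) = Add(6, Mul(q, Add(7, q, Mul(Rational(1, 4), Pow(q, 2))))))
Add(-13, Mul(Function('d')(5), 13)) = Add(-13, Mul(Add(6, Mul(Rational(1, 4), 5, Add(28, Pow(5, 2), Mul(4, 5)))), 13)) = Add(-13, Mul(Add(6, Mul(Rational(1, 4), 5, Add(28, 25, 20))), 13)) = Add(-13, Mul(Add(6, Mul(Rational(1, 4), 5, 73)), 13)) = Add(-13, Mul(Add(6, Rational(365, 4)), 13)) = Add(-13, Mul(Rational(389, 4), 13)) = Add(-13, Rational(5057, 4)) = Rational(5005, 4)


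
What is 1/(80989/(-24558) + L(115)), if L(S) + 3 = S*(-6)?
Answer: -24558/17099683 ≈ -0.0014362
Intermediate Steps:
L(S) = -3 - 6*S (L(S) = -3 + S*(-6) = -3 - 6*S)
1/(80989/(-24558) + L(115)) = 1/(80989/(-24558) + (-3 - 6*115)) = 1/(80989*(-1/24558) + (-3 - 690)) = 1/(-80989/24558 - 693) = 1/(-17099683/24558) = -24558/17099683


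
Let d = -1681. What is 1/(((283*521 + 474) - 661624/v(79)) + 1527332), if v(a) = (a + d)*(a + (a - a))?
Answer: 63279/106008412283 ≈ 5.9692e-7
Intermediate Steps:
v(a) = a*(-1681 + a) (v(a) = (a - 1681)*(a + (a - a)) = (-1681 + a)*(a + 0) = (-1681 + a)*a = a*(-1681 + a))
1/(((283*521 + 474) - 661624/v(79)) + 1527332) = 1/(((283*521 + 474) - 661624*1/(79*(-1681 + 79))) + 1527332) = 1/(((147443 + 474) - 661624/(79*(-1602))) + 1527332) = 1/((147917 - 661624/(-126558)) + 1527332) = 1/((147917 - 661624*(-1/126558)) + 1527332) = 1/((147917 + 330812/63279) + 1527332) = 1/(9360370655/63279 + 1527332) = 1/(106008412283/63279) = 63279/106008412283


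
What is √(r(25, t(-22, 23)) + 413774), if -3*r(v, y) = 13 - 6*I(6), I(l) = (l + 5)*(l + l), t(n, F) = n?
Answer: 7*√76047/3 ≈ 643.45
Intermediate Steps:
I(l) = 2*l*(5 + l) (I(l) = (5 + l)*(2*l) = 2*l*(5 + l))
r(v, y) = 779/3 (r(v, y) = -(13 - 12*6*(5 + 6))/3 = -(13 - 12*6*11)/3 = -(13 - 6*132)/3 = -(13 - 792)/3 = -⅓*(-779) = 779/3)
√(r(25, t(-22, 23)) + 413774) = √(779/3 + 413774) = √(1242101/3) = 7*√76047/3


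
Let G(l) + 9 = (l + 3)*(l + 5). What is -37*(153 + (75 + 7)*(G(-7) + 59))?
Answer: -181633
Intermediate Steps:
G(l) = -9 + (3 + l)*(5 + l) (G(l) = -9 + (l + 3)*(l + 5) = -9 + (3 + l)*(5 + l))
-37*(153 + (75 + 7)*(G(-7) + 59)) = -37*(153 + (75 + 7)*((6 + (-7)² + 8*(-7)) + 59)) = -37*(153 + 82*((6 + 49 - 56) + 59)) = -37*(153 + 82*(-1 + 59)) = -37*(153 + 82*58) = -37*(153 + 4756) = -37*4909 = -181633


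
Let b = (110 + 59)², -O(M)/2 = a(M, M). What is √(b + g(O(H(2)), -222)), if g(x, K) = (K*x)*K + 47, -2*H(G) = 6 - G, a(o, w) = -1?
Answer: 2*√31794 ≈ 356.62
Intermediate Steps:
H(G) = -3 + G/2 (H(G) = -(6 - G)/2 = -3 + G/2)
O(M) = 2 (O(M) = -2*(-1) = 2)
g(x, K) = 47 + x*K² (g(x, K) = x*K² + 47 = 47 + x*K²)
b = 28561 (b = 169² = 28561)
√(b + g(O(H(2)), -222)) = √(28561 + (47 + 2*(-222)²)) = √(28561 + (47 + 2*49284)) = √(28561 + (47 + 98568)) = √(28561 + 98615) = √127176 = 2*√31794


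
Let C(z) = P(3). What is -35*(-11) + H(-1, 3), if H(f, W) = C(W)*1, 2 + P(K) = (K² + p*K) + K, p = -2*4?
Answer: 371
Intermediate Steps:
p = -8
P(K) = -2 + K² - 7*K (P(K) = -2 + ((K² - 8*K) + K) = -2 + (K² - 7*K) = -2 + K² - 7*K)
C(z) = -14 (C(z) = -2 + 3² - 7*3 = -2 + 9 - 21 = -14)
H(f, W) = -14 (H(f, W) = -14*1 = -14)
-35*(-11) + H(-1, 3) = -35*(-11) - 14 = 385 - 14 = 371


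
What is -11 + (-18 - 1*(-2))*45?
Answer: -731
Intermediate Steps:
-11 + (-18 - 1*(-2))*45 = -11 + (-18 + 2)*45 = -11 - 16*45 = -11 - 720 = -731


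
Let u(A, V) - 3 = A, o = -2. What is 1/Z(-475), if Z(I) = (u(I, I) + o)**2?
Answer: 1/224676 ≈ 4.4509e-6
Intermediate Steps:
u(A, V) = 3 + A
Z(I) = (1 + I)**2 (Z(I) = ((3 + I) - 2)**2 = (1 + I)**2)
1/Z(-475) = 1/((1 - 475)**2) = 1/((-474)**2) = 1/224676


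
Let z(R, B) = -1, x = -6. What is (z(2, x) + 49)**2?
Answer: 2304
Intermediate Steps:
(z(2, x) + 49)**2 = (-1 + 49)**2 = 48**2 = 2304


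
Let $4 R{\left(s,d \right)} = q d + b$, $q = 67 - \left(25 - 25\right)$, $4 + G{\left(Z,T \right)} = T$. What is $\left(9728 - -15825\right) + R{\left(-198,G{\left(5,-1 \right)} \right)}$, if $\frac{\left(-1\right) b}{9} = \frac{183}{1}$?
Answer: $\frac{50115}{2} \approx 25058.0$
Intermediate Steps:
$G{\left(Z,T \right)} = -4 + T$
$b = -1647$ ($b = - 9 \cdot \frac{183}{1} = - 9 \cdot 183 \cdot 1 = \left(-9\right) 183 = -1647$)
$q = 67$ ($q = 67 - \left(25 - 25\right) = 67 - 0 = 67 + 0 = 67$)
$R{\left(s,d \right)} = - \frac{1647}{4} + \frac{67 d}{4}$ ($R{\left(s,d \right)} = \frac{67 d - 1647}{4} = \frac{-1647 + 67 d}{4} = - \frac{1647}{4} + \frac{67 d}{4}$)
$\left(9728 - -15825\right) + R{\left(-198,G{\left(5,-1 \right)} \right)} = \left(9728 - -15825\right) - \left(\frac{1647}{4} - \frac{67 \left(-4 - 1\right)}{4}\right) = \left(9728 + 15825\right) + \left(- \frac{1647}{4} + \frac{67}{4} \left(-5\right)\right) = 25553 - \frac{991}{2} = \frac{50115}{2}$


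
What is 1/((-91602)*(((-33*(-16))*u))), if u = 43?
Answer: -1/2079731808 ≈ -4.8083e-10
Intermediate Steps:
1/((-91602)*(((-33*(-16))*u))) = 1/((-91602)*((-33*(-16)*43))) = -1/(91602*(528*43)) = -1/91602/22704 = -1/91602*1/22704 = -1/2079731808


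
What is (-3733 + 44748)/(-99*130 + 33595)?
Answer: 8203/4145 ≈ 1.9790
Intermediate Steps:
(-3733 + 44748)/(-99*130 + 33595) = 41015/(-12870 + 33595) = 41015/20725 = 41015*(1/20725) = 8203/4145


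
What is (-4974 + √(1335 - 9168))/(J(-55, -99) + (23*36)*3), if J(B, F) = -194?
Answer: -2487/1145 + I*√7833/2290 ≈ -2.1721 + 0.038648*I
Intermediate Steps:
(-4974 + √(1335 - 9168))/(J(-55, -99) + (23*36)*3) = (-4974 + √(1335 - 9168))/(-194 + (23*36)*3) = (-4974 + √(-7833))/(-194 + 828*3) = (-4974 + I*√7833)/(-194 + 2484) = (-4974 + I*√7833)/2290 = (-4974 + I*√7833)*(1/2290) = -2487/1145 + I*√7833/2290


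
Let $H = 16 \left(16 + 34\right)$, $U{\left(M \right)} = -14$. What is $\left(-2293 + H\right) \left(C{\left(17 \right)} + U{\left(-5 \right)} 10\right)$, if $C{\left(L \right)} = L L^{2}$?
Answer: $-7126089$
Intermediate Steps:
$C{\left(L \right)} = L^{3}$
$H = 800$ ($H = 16 \cdot 50 = 800$)
$\left(-2293 + H\right) \left(C{\left(17 \right)} + U{\left(-5 \right)} 10\right) = \left(-2293 + 800\right) \left(17^{3} - 140\right) = - 1493 \left(4913 - 140\right) = \left(-1493\right) 4773 = -7126089$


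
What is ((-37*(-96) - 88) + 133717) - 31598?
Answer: 105583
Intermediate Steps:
((-37*(-96) - 88) + 133717) - 31598 = ((3552 - 88) + 133717) - 31598 = (3464 + 133717) - 31598 = 137181 - 31598 = 105583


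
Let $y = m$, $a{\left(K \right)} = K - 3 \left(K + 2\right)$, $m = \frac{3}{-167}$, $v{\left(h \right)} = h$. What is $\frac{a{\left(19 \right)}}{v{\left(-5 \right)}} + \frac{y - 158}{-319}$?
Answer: $\frac{225087}{24215} \approx 9.2953$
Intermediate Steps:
$m = - \frac{3}{167}$ ($m = 3 \left(- \frac{1}{167}\right) = - \frac{3}{167} \approx -0.017964$)
$a{\left(K \right)} = -6 - 2 K$ ($a{\left(K \right)} = K - 3 \left(2 + K\right) = K - \left(6 + 3 K\right) = -6 - 2 K$)
$y = - \frac{3}{167} \approx -0.017964$
$\frac{a{\left(19 \right)}}{v{\left(-5 \right)}} + \frac{y - 158}{-319} = \frac{-6 - 38}{-5} + \frac{- \frac{3}{167} - 158}{-319} = \left(-6 - 38\right) \left(- \frac{1}{5}\right) + \left(- \frac{3}{167} - 158\right) \left(- \frac{1}{319}\right) = \left(-44\right) \left(- \frac{1}{5}\right) - - \frac{2399}{4843} = \frac{44}{5} + \frac{2399}{4843} = \frac{225087}{24215}$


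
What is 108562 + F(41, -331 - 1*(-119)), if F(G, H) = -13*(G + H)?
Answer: 110785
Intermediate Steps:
F(G, H) = -13*G - 13*H
108562 + F(41, -331 - 1*(-119)) = 108562 + (-13*41 - 13*(-331 - 1*(-119))) = 108562 + (-533 - 13*(-331 + 119)) = 108562 + (-533 - 13*(-212)) = 108562 + (-533 + 2756) = 108562 + 2223 = 110785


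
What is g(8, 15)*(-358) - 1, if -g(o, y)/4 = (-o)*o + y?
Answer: -70169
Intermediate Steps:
g(o, y) = -4*y + 4*o² (g(o, y) = -4*((-o)*o + y) = -4*(-o² + y) = -4*(y - o²) = -4*y + 4*o²)
g(8, 15)*(-358) - 1 = (-4*15 + 4*8²)*(-358) - 1 = (-60 + 4*64)*(-358) - 1 = (-60 + 256)*(-358) - 1 = 196*(-358) - 1 = -70168 - 1 = -70169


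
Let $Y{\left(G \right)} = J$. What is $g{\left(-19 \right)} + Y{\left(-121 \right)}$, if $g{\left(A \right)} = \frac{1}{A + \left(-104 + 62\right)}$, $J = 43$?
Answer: $\frac{2622}{61} \approx 42.984$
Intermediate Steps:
$Y{\left(G \right)} = 43$
$g{\left(A \right)} = \frac{1}{-42 + A}$ ($g{\left(A \right)} = \frac{1}{A - 42} = \frac{1}{-42 + A}$)
$g{\left(-19 \right)} + Y{\left(-121 \right)} = \frac{1}{-42 - 19} + 43 = \frac{1}{-61} + 43 = - \frac{1}{61} + 43 = \frac{2622}{61}$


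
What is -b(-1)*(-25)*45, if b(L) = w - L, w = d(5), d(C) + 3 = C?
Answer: 3375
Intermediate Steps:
d(C) = -3 + C
w = 2 (w = -3 + 5 = 2)
b(L) = 2 - L
-b(-1)*(-25)*45 = -(2 - 1*(-1))*(-25)*45 = -(2 + 1)*(-25)*45 = -3*(-25)*45 = -(-75)*45 = -1*(-3375) = 3375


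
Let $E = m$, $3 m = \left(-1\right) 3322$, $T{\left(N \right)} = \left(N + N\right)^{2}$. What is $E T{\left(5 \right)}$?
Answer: $- \frac{332200}{3} \approx -1.1073 \cdot 10^{5}$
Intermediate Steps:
$T{\left(N \right)} = 4 N^{2}$ ($T{\left(N \right)} = \left(2 N\right)^{2} = 4 N^{2}$)
$m = - \frac{3322}{3}$ ($m = \frac{\left(-1\right) 3322}{3} = \frac{1}{3} \left(-3322\right) = - \frac{3322}{3} \approx -1107.3$)
$E = - \frac{3322}{3} \approx -1107.3$
$E T{\left(5 \right)} = - \frac{3322 \cdot 4 \cdot 5^{2}}{3} = - \frac{3322 \cdot 4 \cdot 25}{3} = \left(- \frac{3322}{3}\right) 100 = - \frac{332200}{3}$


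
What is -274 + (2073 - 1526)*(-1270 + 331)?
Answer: -513907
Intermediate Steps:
-274 + (2073 - 1526)*(-1270 + 331) = -274 + 547*(-939) = -274 - 513633 = -513907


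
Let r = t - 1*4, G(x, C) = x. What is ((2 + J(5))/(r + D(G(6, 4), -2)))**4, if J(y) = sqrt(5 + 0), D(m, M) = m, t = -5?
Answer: (2 + sqrt(5))**4/81 ≈ 3.9753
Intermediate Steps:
J(y) = sqrt(5)
r = -9 (r = -5 - 1*4 = -5 - 4 = -9)
((2 + J(5))/(r + D(G(6, 4), -2)))**4 = ((2 + sqrt(5))/(-9 + 6))**4 = ((2 + sqrt(5))/(-3))**4 = ((2 + sqrt(5))*(-1/3))**4 = (-2/3 - sqrt(5)/3)**4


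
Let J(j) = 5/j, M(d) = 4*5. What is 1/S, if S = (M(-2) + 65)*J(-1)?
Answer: -1/425 ≈ -0.0023529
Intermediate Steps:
M(d) = 20
S = -425 (S = (20 + 65)*(5/(-1)) = 85*(5*(-1)) = 85*(-5) = -425)
1/S = 1/(-425) = -1/425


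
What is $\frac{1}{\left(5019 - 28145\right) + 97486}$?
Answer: $\frac{1}{74360} \approx 1.3448 \cdot 10^{-5}$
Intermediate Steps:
$\frac{1}{\left(5019 - 28145\right) + 97486} = \frac{1}{-23126 + 97486} = \frac{1}{74360}$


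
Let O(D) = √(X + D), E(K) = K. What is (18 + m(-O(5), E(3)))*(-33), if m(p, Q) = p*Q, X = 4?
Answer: -297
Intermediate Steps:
O(D) = √(4 + D)
m(p, Q) = Q*p
(18 + m(-O(5), E(3)))*(-33) = (18 + 3*(-√(4 + 5)))*(-33) = (18 + 3*(-√9))*(-33) = (18 + 3*(-1*3))*(-33) = (18 + 3*(-3))*(-33) = (18 - 9)*(-33) = 9*(-33) = -297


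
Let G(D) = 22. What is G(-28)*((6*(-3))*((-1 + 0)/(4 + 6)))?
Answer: 198/5 ≈ 39.600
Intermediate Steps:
G(-28)*((6*(-3))*((-1 + 0)/(4 + 6))) = 22*((6*(-3))*((-1 + 0)/(4 + 6))) = 22*(-(-18)/10) = 22*(-18*(-⅒)) = 22*(9/5) = 198/5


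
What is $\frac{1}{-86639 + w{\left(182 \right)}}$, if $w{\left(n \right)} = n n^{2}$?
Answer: $\frac{1}{5941929} \approx 1.683 \cdot 10^{-7}$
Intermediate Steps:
$w{\left(n \right)} = n^{3}$
$\frac{1}{-86639 + w{\left(182 \right)}} = \frac{1}{-86639 + 182^{3}} = \frac{1}{-86639 + 6028568} = \frac{1}{5941929}$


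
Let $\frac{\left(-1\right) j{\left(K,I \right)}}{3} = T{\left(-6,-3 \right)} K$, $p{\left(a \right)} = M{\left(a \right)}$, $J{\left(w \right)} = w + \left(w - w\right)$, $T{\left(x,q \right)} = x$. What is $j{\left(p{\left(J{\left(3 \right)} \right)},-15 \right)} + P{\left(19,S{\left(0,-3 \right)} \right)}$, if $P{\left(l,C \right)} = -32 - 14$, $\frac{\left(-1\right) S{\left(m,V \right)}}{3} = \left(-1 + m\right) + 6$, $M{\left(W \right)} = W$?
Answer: $8$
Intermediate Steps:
$J{\left(w \right)} = w$ ($J{\left(w \right)} = w + 0 = w$)
$S{\left(m,V \right)} = -15 - 3 m$ ($S{\left(m,V \right)} = - 3 \left(\left(-1 + m\right) + 6\right) = - 3 \left(5 + m\right) = -15 - 3 m$)
$p{\left(a \right)} = a$
$j{\left(K,I \right)} = 18 K$ ($j{\left(K,I \right)} = - 3 \left(- 6 K\right) = 18 K$)
$P{\left(l,C \right)} = -46$
$j{\left(p{\left(J{\left(3 \right)} \right)},-15 \right)} + P{\left(19,S{\left(0,-3 \right)} \right)} = 18 \cdot 3 - 46 = 54 - 46 = 8$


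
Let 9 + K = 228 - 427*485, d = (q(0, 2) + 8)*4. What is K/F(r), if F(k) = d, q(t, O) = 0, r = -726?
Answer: -51719/8 ≈ -6464.9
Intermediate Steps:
d = 32 (d = (0 + 8)*4 = 8*4 = 32)
F(k) = 32
K = -206876 (K = -9 + (228 - 427*485) = -9 + (228 - 207095) = -9 - 206867 = -206876)
K/F(r) = -206876/32 = -206876*1/32 = -51719/8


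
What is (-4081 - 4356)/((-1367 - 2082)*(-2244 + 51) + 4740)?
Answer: -8437/7568397 ≈ -0.0011148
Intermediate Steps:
(-4081 - 4356)/((-1367 - 2082)*(-2244 + 51) + 4740) = -8437/(-3449*(-2193) + 4740) = -8437/(7563657 + 4740) = -8437/7568397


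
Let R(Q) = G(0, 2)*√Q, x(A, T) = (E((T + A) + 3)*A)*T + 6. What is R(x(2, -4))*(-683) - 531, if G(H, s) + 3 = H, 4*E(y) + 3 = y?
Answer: -531 + 2049*√10 ≈ 5948.5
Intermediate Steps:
E(y) = -¾ + y/4
G(H, s) = -3 + H
x(A, T) = 6 + A*T*(A/4 + T/4) (x(A, T) = ((-¾ + ((T + A) + 3)/4)*A)*T + 6 = ((-¾ + ((A + T) + 3)/4)*A)*T + 6 = ((-¾ + (3 + A + T)/4)*A)*T + 6 = ((-¾ + (¾ + A/4 + T/4))*A)*T + 6 = ((A/4 + T/4)*A)*T + 6 = (A*(A/4 + T/4))*T + 6 = A*T*(A/4 + T/4) + 6 = 6 + A*T*(A/4 + T/4))
R(Q) = -3*√Q (R(Q) = (-3 + 0)*√Q = -3*√Q)
R(x(2, -4))*(-683) - 531 = -3*√(6 + (¼)*2*(-4)*(2 - 4))*(-683) - 531 = -3*√(6 + (¼)*2*(-4)*(-2))*(-683) - 531 = -3*√(6 + 4)*(-683) - 531 = -3*√10*(-683) - 531 = 2049*√10 - 531 = -531 + 2049*√10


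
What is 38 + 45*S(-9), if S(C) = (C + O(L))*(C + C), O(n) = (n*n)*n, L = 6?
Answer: -167632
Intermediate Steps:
O(n) = n³ (O(n) = n²*n = n³)
S(C) = 2*C*(216 + C) (S(C) = (C + 6³)*(C + C) = (C + 216)*(2*C) = (216 + C)*(2*C) = 2*C*(216 + C))
38 + 45*S(-9) = 38 + 45*(2*(-9)*(216 - 9)) = 38 + 45*(2*(-9)*207) = 38 + 45*(-3726) = 38 - 167670 = -167632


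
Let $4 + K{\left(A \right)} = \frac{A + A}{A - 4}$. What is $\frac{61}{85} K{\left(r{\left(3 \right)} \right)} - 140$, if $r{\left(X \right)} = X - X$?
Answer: $- \frac{12144}{85} \approx -142.87$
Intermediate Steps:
$r{\left(X \right)} = 0$
$K{\left(A \right)} = -4 + \frac{2 A}{-4 + A}$ ($K{\left(A \right)} = -4 + \frac{A + A}{A - 4} = -4 + \frac{2 A}{-4 + A}$)
$\frac{61}{85} K{\left(r{\left(3 \right)} \right)} - 140 = \frac{61}{85} \frac{2 \left(8 - 0\right)}{-4 + 0} - 140 = 61 \cdot \frac{1}{85} \frac{2 \left(8 + 0\right)}{-4} - 140 = \frac{61 \cdot 2 \left(- \frac{1}{4}\right) 8}{85} - 140 = \frac{61}{85} \left(-4\right) - 140 = - \frac{244}{85} - 140 = - \frac{12144}{85}$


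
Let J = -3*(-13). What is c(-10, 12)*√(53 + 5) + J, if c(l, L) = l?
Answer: 39 - 10*√58 ≈ -37.158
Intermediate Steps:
J = 39
c(-10, 12)*√(53 + 5) + J = -10*√(53 + 5) + 39 = -10*√58 + 39 = 39 - 10*√58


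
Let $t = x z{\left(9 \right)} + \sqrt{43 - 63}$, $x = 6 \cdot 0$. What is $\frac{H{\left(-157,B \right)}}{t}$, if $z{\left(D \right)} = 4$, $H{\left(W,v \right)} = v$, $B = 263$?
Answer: $- \frac{263 i \sqrt{5}}{10} \approx - 58.809 i$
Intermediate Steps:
$x = 0$
$t = 2 i \sqrt{5}$ ($t = 0 \cdot 4 + \sqrt{43 - 63} = 0 + \sqrt{-20} = 0 + 2 i \sqrt{5} = 2 i \sqrt{5} \approx 4.4721 i$)
$\frac{H{\left(-157,B \right)}}{t} = \frac{263}{2 i \sqrt{5}} = 263 \left(- \frac{i \sqrt{5}}{10}\right) = - \frac{263 i \sqrt{5}}{10}$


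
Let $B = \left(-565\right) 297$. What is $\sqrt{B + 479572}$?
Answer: $\sqrt{311767} \approx 558.36$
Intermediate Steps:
$B = -167805$
$\sqrt{B + 479572} = \sqrt{-167805 + 479572} = \sqrt{311767}$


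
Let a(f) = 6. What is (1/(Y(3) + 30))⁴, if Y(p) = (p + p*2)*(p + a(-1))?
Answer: 1/151807041 ≈ 6.5873e-9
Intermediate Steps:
Y(p) = 3*p*(6 + p) (Y(p) = (p + p*2)*(p + 6) = (p + 2*p)*(6 + p) = (3*p)*(6 + p) = 3*p*(6 + p))
(1/(Y(3) + 30))⁴ = (1/(3*3*(6 + 3) + 30))⁴ = (1/(3*3*9 + 30))⁴ = (1/(81 + 30))⁴ = (1/111)⁴ = 1/151807041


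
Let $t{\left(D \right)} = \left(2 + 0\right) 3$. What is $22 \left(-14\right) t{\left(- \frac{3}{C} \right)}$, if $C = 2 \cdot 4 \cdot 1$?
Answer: $-1848$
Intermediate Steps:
$C = 8$ ($C = 8 \cdot 1 = 8$)
$t{\left(D \right)} = 6$ ($t{\left(D \right)} = 2 \cdot 3 = 6$)
$22 \left(-14\right) t{\left(- \frac{3}{C} \right)} = 22 \left(-14\right) 6 = \left(-308\right) 6 = -1848$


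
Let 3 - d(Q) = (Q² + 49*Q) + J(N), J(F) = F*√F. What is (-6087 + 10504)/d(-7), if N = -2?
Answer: 1311849/88217 - 8834*I*√2/88217 ≈ 14.871 - 0.14162*I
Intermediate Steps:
J(F) = F^(3/2)
d(Q) = 3 - Q² - 49*Q + 2*I*√2 (d(Q) = 3 - ((Q² + 49*Q) + (-2)^(3/2)) = 3 - ((Q² + 49*Q) - 2*I*√2) = 3 - (Q² + 49*Q - 2*I*√2) = 3 + (-Q² - 49*Q + 2*I*√2) = 3 - Q² - 49*Q + 2*I*√2)
(-6087 + 10504)/d(-7) = (-6087 + 10504)/(3 - 1*(-7)² - 49*(-7) + 2*I*√2) = 4417/(3 - 1*49 + 343 + 2*I*√2) = 4417/(3 - 49 + 343 + 2*I*√2) = 4417/(297 + 2*I*√2)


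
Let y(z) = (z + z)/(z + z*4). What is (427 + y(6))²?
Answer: 4566769/25 ≈ 1.8267e+5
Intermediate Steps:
y(z) = ⅖ (y(z) = (2*z)/(z + 4*z) = (2*z)/((5*z)) = (2*z)*(1/(5*z)) = ⅖)
(427 + y(6))² = (427 + ⅖)² = (2137/5)² = 4566769/25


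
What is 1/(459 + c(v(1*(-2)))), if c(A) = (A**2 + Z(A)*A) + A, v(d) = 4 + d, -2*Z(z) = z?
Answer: 1/463 ≈ 0.0021598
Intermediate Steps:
Z(z) = -z/2
c(A) = A + A**2/2 (c(A) = (A**2 + (-A/2)*A) + A = (A**2 - A**2/2) + A = A**2/2 + A = A + A**2/2)
1/(459 + c(v(1*(-2)))) = 1/(459 + (4 + 1*(-2))*(2 + (4 + 1*(-2)))/2) = 1/(459 + (4 - 2)*(2 + (4 - 2))/2) = 1/(459 + (1/2)*2*(2 + 2)) = 1/(459 + (1/2)*2*4) = 1/(459 + 4) = 1/463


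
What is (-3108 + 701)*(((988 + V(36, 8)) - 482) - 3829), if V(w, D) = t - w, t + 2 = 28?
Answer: 8022531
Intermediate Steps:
t = 26 (t = -2 + 28 = 26)
V(w, D) = 26 - w
(-3108 + 701)*(((988 + V(36, 8)) - 482) - 3829) = (-3108 + 701)*(((988 + (26 - 1*36)) - 482) - 3829) = -2407*(((988 + (26 - 36)) - 482) - 3829) = -2407*(((988 - 10) - 482) - 3829) = -2407*((978 - 482) - 3829) = -2407*(496 - 3829) = -2407*(-3333) = 8022531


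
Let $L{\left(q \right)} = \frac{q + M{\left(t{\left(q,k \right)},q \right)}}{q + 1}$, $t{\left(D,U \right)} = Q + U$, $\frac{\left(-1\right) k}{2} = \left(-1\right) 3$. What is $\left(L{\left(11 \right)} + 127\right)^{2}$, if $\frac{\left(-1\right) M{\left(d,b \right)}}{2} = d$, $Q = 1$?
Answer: $\frac{257049}{16} \approx 16066.0$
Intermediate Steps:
$k = 6$ ($k = - 2 \left(\left(-1\right) 3\right) = \left(-2\right) \left(-3\right) = 6$)
$t{\left(D,U \right)} = 1 + U$
$M{\left(d,b \right)} = - 2 d$
$L{\left(q \right)} = \frac{-14 + q}{1 + q}$ ($L{\left(q \right)} = \frac{q - 2 \left(1 + 6\right)}{q + 1} = \frac{q - 14}{1 + q} = \frac{-14 + q}{1 + q}$)
$\left(L{\left(11 \right)} + 127\right)^{2} = \left(\frac{-14 + 11}{1 + 11} + 127\right)^{2} = \left(\frac{1}{12} \left(-3\right) + 127\right)^{2} = \left(- \frac{1}{4} + 127\right)^{2} = \left(\frac{507}{4}\right)^{2} = \frac{257049}{16}$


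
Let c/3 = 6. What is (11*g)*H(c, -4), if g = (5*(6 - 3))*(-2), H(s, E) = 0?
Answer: 0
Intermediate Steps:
c = 18 (c = 3*6 = 18)
g = -30 (g = (5*3)*(-2) = 15*(-2) = -30)
(11*g)*H(c, -4) = (11*(-30))*0 = -330*0 = 0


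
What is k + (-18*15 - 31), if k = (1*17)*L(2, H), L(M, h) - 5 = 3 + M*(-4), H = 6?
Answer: -301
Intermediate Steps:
L(M, h) = 8 - 4*M (L(M, h) = 5 + (3 + M*(-4)) = 5 + (3 - 4*M) = 8 - 4*M)
k = 0 (k = (1*17)*(8 - 4*2) = 17*(8 - 8) = 17*0 = 0)
k + (-18*15 - 31) = 0 + (-18*15 - 31) = 0 + (-270 - 31) = 0 - 301 = -301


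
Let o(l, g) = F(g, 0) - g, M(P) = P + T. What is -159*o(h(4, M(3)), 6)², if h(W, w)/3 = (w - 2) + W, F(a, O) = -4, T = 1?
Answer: -15900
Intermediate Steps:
M(P) = 1 + P (M(P) = P + 1 = 1 + P)
h(W, w) = -6 + 3*W + 3*w (h(W, w) = 3*((w - 2) + W) = 3*((-2 + w) + W) = 3*(-2 + W + w) = -6 + 3*W + 3*w)
o(l, g) = -4 - g
-159*o(h(4, M(3)), 6)² = -159*(-4 - 1*6)² = -159*(-4 - 6)² = -159*(-10)² = -159*100 = -15900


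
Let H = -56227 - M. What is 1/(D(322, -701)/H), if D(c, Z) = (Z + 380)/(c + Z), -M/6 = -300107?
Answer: -703753351/321 ≈ -2.1924e+6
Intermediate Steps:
M = 1800642 (M = -6*(-300107) = 1800642)
D(c, Z) = (380 + Z)/(Z + c)
H = -1856869 (H = -56227 - 1*1800642 = -56227 - 1800642 = -1856869)
1/(D(322, -701)/H) = 1/(((380 - 701)/(-701 + 322))/(-1856869)) = 1/((-321/(-379))*(-1/1856869)) = 1/(-1/379*(-321)*(-1/1856869)) = 1/((321/379)*(-1/1856869)) = 1/(-321/703753351) = -703753351/321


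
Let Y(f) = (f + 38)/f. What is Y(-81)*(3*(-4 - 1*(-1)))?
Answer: -43/9 ≈ -4.7778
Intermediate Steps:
Y(f) = (38 + f)/f
Y(-81)*(3*(-4 - 1*(-1))) = ((38 - 81)/(-81))*(3*(-4 - 1*(-1))) = (-1/81*(-43))*(3*(-4 + 1)) = 43*(3*(-3))/81 = (43/81)*(-9) = -43/9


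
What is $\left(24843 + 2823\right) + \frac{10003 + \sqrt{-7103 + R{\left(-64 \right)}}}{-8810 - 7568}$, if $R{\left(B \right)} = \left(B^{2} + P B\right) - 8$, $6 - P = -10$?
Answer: $\frac{453103745}{16378} - \frac{i \sqrt{4039}}{16378} \approx 27665.0 - 0.0038804 i$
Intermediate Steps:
$P = 16$ ($P = 6 - -10 = 6 + 10 = 16$)
$R{\left(B \right)} = -8 + B^{2} + 16 B$ ($R{\left(B \right)} = \left(B^{2} + 16 B\right) - 8 = -8 + B^{2} + 16 B$)
$\left(24843 + 2823\right) + \frac{10003 + \sqrt{-7103 + R{\left(-64 \right)}}}{-8810 - 7568} = \left(24843 + 2823\right) + \frac{10003 + \sqrt{-7103 + \left(-8 + \left(-64\right)^{2} + 16 \left(-64\right)\right)}}{-8810 - 7568} = 27666 + \frac{10003 + \sqrt{-7103 - -3064}}{-16378} = 27666 + \left(10003 + \sqrt{-7103 + 3064}\right) \left(- \frac{1}{16378}\right) = 27666 + \left(10003 + \sqrt{-4039}\right) \left(- \frac{1}{16378}\right) = 27666 + \left(10003 + i \sqrt{4039}\right) \left(- \frac{1}{16378}\right) = 27666 - \left(\frac{10003}{16378} + \frac{i \sqrt{4039}}{16378}\right) = \frac{453103745}{16378} - \frac{i \sqrt{4039}}{16378}$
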